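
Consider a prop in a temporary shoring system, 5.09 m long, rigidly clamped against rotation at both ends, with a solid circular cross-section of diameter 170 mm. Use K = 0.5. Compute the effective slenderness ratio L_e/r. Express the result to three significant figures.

λ ≈ 59.9

I = πd⁴/64 = π×170⁴/64 = 4.100×10^7 mm⁴
A = 2.270×10^4 mm²;  r_min = √(I/A) = √(4.100×10^7/2.270×10^4) = 42.50 mm
L_e = K·L = 0.5 × 5.09 m = 2.545 m = 2545.0 mm
λ = L_e / r_min = 2545.0 / 42.50 = 59.9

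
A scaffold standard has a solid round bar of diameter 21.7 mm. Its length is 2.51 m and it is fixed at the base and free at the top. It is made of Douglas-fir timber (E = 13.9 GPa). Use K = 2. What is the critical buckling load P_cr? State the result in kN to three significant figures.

I = πd⁴/64 = π×21.7⁴/64 = 1.088×10^4 mm⁴
I = 1.088×10^4 mm⁴ = 1.088×10^-8 m⁴
Effective length L_e = K·L = 2 × 2.51 = 5.020 m
P_cr = π²EI / L_e² = π² × 13.9×10⁹ × 1.088×10^-8 / 5.020² = 59.25 N

P_cr ≈ 0.0593 kN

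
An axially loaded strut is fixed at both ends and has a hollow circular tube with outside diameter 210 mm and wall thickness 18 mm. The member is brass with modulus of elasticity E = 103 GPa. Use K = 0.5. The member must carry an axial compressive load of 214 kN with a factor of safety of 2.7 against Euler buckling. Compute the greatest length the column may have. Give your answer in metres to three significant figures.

Inner diameter d_i = 210 − 2×18 = 174.0 mm
I = π(d_o⁴ − d_i⁴)/64 = π(210⁴ − 174.0⁴)/64 = 5.047×10^7 mm⁴
I = 5.047×10^-5 m⁴
Required critical load P_cr = n·P = 2.7 × 214 = 577.8 kN = 5.778×10^5 N
From P_cr = π²EI/(K·L)²:  L = (1/K)·√(π²EI/P_cr) = (1/0.5)·√(π²×1.03×10^11×5.047×10^-5/5.778×10^5)
L = 18.8 m

L_max ≈ 18.8 m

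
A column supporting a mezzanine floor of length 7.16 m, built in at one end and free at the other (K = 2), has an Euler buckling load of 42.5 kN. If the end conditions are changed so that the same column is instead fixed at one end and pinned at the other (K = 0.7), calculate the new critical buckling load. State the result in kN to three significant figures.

P_cr ∝ 1/K², so P_cr,new = P_cr,old × (K_old/K_new)² = 42.5 × (2/0.7)²
= 42.5 × 8.163 = 347 kN

P_cr ≈ 347 kN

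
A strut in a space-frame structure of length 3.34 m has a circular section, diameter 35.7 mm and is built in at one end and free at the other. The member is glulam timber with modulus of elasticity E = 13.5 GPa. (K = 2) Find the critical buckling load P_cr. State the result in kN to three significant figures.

P_cr ≈ 0.238 kN

I = πd⁴/64 = π×35.7⁴/64 = 7.973×10^4 mm⁴
I = 7.973×10^4 mm⁴ = 7.973×10^-8 m⁴
Effective length L_e = K·L = 2 × 3.34 = 6.680 m
P_cr = π²EI / L_e² = π² × 13.5×10⁹ × 7.973×10^-8 / 6.680² = 238.1 N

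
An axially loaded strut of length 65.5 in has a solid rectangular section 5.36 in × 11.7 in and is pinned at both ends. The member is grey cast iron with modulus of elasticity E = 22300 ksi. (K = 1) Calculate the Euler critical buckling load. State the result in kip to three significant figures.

Buckling occurs about the weak axis: I_min = h·b³/12 with b = 5.36 in (the shorter side).
I_min = 11.7×5.36³/12 = 150.1 in⁴
Effective length L_e = K·L = 1 × 65.5 = 65.50 in
P_cr = π²EI / L_e² = π² × 22300×10³ × 150.1 / 65.50² = 7.702×10^6 lb

P_cr ≈ 7700 kip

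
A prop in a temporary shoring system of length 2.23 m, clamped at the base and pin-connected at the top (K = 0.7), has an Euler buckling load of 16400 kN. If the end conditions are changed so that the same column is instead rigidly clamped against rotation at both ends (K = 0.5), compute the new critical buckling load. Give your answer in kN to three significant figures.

P_cr ≈ 32100 kN

P_cr ∝ 1/K², so P_cr,new = P_cr,old × (K_old/K_new)² = 16400 × (0.7/0.5)²
= 16400 × 1.960 = 32100 kN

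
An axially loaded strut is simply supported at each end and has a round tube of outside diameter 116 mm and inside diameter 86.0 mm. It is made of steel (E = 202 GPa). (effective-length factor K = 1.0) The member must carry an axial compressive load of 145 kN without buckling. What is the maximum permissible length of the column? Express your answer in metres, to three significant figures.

d_o = 116 mm, d_i = 86.0 mm
I = π(d_o⁴ − d_i⁴)/64 = π(116⁴ − 86.00⁴)/64 = 6.203×10^6 mm⁴
I = 6.203×10^-6 m⁴
At the buckling limit P_cr = P = 1.450×10^5 N
From P_cr = π²EI/(K·L)²:  L = (1/K)·√(π²EI/P_cr) = (1/1)·√(π²×2.02×10^11×6.203×10^-6/1.450×10^5)
L = 9.23 m

L_max ≈ 9.23 m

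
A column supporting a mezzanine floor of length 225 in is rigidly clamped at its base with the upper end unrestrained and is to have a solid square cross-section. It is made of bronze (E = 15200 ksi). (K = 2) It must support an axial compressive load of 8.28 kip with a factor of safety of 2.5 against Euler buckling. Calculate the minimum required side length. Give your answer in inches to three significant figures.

a ≈ 4.28 in

Required P_cr = n·P = 2.5 × 8.28 = 20.70 kip
L_e = K·L = 2 × 225 = 450.0 in
Required I = P_cr·L_e²/(π²E) = 2.070×10^4 × 450.0² / (π² × 1.52×10^7) = 27.94 in⁴
Solid square: I = a⁴/12  ⇒  a = (12I)^(1/4) = (12×27.94)^(1/4) = 4.28 in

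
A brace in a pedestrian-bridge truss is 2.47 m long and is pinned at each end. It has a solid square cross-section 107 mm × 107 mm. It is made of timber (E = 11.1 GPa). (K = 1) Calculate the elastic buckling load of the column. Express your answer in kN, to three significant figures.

I = a⁴/12 = 107⁴/12 = 1.092×10^7 mm⁴
I = 1.092×10^7 mm⁴ = 1.092×10^-5 m⁴
Effective length L_e = K·L = 1 × 2.47 = 2.470 m
P_cr = π²EI / L_e² = π² × 11.1×10⁹ × 1.092×10^-5 / 2.470² = 1.961×10^5 N

P_cr ≈ 196 kN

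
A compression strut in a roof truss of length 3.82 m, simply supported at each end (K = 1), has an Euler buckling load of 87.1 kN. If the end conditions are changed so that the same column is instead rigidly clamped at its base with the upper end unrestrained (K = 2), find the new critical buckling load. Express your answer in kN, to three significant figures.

P_cr ∝ 1/K², so P_cr,new = P_cr,old × (K_old/K_new)² = 87.1 × (1/2)²
= 87.1 × 0.2500 = 21.8 kN

P_cr ≈ 21.8 kN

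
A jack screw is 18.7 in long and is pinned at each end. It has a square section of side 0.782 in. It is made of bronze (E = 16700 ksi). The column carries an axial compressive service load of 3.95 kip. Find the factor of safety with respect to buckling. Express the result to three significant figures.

n ≈ 3.72

I = a⁴/12 = 0.782⁴/12 = 3.116×10^-2 in⁴
Effective length L_e = K·L = 1 × 18.7 = 18.70 in
P_cr = π²EI / L_e² = π² × 16700×10³ × 3.116×10^-2 / 18.70² = 1.469×10^4 lb
Factor of safety n = P_cr / P = 14.689 / 3.95 = 3.72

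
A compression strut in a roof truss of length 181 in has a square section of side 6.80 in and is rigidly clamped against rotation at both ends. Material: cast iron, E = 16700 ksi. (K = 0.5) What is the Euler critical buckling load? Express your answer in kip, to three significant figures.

P_cr ≈ 3590 kip

I = a⁴/12 = 6.80⁴/12 = 178.2 in⁴
Effective length L_e = K·L = 0.5 × 181 = 90.50 in
P_cr = π²EI / L_e² = π² × 16700×10³ × 178.2 / 90.50² = 3.586×10^6 lb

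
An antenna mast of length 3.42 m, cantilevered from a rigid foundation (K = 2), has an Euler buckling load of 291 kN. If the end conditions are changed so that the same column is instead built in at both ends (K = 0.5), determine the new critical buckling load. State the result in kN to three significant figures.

P_cr ∝ 1/K², so P_cr,new = P_cr,old × (K_old/K_new)² = 291 × (2/0.5)²
= 291 × 16.00 = 4660 kN

P_cr ≈ 4660 kN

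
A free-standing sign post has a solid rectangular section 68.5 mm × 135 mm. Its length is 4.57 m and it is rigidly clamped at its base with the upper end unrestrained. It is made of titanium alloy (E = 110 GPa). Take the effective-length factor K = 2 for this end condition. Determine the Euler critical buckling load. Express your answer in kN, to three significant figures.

P_cr ≈ 47.0 kN

Buckling occurs about the weak axis: I_min = h·b³/12 with b = 68.5 mm (the shorter side).
I_min = 135×68.5³/12 = 3.616×10^6 mm⁴
I = 3.616×10^6 mm⁴ = 3.616×10^-6 m⁴
Effective length L_e = K·L = 2 × 4.57 = 9.140 m
P_cr = π²EI / L_e² = π² × 110×10⁹ × 3.616×10^-6 / 9.140² = 4.699×10^4 N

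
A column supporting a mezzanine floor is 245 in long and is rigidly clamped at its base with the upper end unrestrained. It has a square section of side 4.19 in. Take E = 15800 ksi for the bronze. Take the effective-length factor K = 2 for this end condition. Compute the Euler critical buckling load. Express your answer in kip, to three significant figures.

P_cr ≈ 16.7 kip

I = a⁴/12 = 4.19⁴/12 = 25.68 in⁴
Effective length L_e = K·L = 2 × 245 = 490.0 in
P_cr = π²EI / L_e² = π² × 15800×10³ × 25.68 / 490.0² = 1.668×10^4 lb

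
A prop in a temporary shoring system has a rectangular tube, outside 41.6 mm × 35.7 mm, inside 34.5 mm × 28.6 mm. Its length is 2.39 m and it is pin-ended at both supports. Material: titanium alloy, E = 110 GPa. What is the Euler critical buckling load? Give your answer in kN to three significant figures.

P_cr ≈ 17.2 kN

Weak-axis I_min = (h_o·b_o³ − h_i·b_i³)/12 with b_o = 35.7, b_i = 28.60 mm (shorter outer/inner sides).
I_min = (41.6×35.7³ − 34.50×28.60³)/12 = 9.047×10^4 mm⁴
I = 9.047×10^4 mm⁴ = 9.047×10^-8 m⁴
Effective length L_e = K·L = 1 × 2.39 = 2.390 m
P_cr = π²EI / L_e² = π² × 110×10⁹ × 9.047×10^-8 / 2.390² = 1.720×10^4 N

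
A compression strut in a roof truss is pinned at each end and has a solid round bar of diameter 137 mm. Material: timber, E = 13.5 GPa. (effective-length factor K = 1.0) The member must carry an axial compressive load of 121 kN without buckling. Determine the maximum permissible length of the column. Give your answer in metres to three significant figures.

L_max ≈ 4.36 m

I = πd⁴/64 = π×137⁴/64 = 1.729×10^7 mm⁴
I = 1.729×10^-5 m⁴
At the buckling limit P_cr = P = 1.210×10^5 N
From P_cr = π²EI/(K·L)²:  L = (1/K)·√(π²EI/P_cr) = (1/1)·√(π²×1.35×10^10×1.729×10^-5/1.210×10^5)
L = 4.36 m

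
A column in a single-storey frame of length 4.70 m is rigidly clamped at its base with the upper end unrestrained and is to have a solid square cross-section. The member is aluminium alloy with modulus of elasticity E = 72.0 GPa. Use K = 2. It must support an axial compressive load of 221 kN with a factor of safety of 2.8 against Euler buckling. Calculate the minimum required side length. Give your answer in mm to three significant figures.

a ≈ 174 mm

Required P_cr = n·P = 2.8 × 221 = 618.8 kN
L_e = K·L = 2 × 4.70 = 9.400 m
Required I = P_cr·L_e²/(π²E) = 6.188×10^5 × 9.400² / (π² × 7.20×10^10) = 7.694×10^-5 m⁴
I_req = 7.694×10^7 mm⁴
Solid square: I = a⁴/12  ⇒  a = (12I)^(1/4) = (12×7.694×10^7)^(1/4) = 174 mm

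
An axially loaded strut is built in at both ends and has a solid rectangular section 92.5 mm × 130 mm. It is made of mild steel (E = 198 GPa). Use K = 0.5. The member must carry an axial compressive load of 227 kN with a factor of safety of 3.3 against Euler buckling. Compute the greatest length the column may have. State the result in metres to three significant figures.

L_max ≈ 9.46 m

Buckling occurs about the weak axis: I_min = h·b³/12 with b = 92.5 mm (the shorter side).
I_min = 130×92.5³/12 = 8.574×10^6 mm⁴
I = 8.574×10^-6 m⁴
Required critical load P_cr = n·P = 3.3 × 227 = 749.1 kN = 7.491×10^5 N
From P_cr = π²EI/(K·L)²:  L = (1/K)·√(π²EI/P_cr) = (1/0.5)·√(π²×1.98×10^11×8.574×10^-6/7.491×10^5)
L = 9.46 m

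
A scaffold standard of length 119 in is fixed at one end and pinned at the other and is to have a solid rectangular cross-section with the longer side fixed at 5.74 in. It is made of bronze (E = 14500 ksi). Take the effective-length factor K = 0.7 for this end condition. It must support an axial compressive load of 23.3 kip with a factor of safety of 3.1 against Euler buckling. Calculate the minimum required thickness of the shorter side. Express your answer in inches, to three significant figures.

Required P_cr = n·P = 3.1 × 23.3 = 72.23 kip
L_e = K·L = 0.7 × 119 = 83.30 in
Required I = P_cr·L_e²/(π²E) = 7.223×10^4 × 83.30² / (π² × 1.45×10^7) = 3.502 in⁴
Rectangle, weak axis: I_min = h·b³/12 with h = 5.74 in fixed  ⇒  b = (12I/h)^(1/3) = 1.94 in

b ≈ 1.94 in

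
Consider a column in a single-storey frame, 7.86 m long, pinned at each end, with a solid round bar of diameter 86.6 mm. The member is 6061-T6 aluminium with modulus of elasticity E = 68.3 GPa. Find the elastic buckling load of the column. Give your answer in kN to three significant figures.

P_cr ≈ 30.1 kN

I = πd⁴/64 = π×86.6⁴/64 = 2.761×10^6 mm⁴
I = 2.761×10^6 mm⁴ = 2.761×10^-6 m⁴
Effective length L_e = K·L = 1 × 7.86 = 7.860 m
P_cr = π²EI / L_e² = π² × 68.3×10⁹ × 2.761×10^-6 / 7.860² = 3.012×10^4 N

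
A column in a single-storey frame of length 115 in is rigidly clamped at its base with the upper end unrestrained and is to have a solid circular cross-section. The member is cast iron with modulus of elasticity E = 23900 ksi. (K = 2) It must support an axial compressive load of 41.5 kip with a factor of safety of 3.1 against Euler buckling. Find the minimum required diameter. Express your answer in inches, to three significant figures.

d ≈ 4.92 in

Required P_cr = n·P = 3.1 × 41.5 = 128.6 kip
L_e = K·L = 2 × 115 = 230.0 in
Required I = P_cr·L_e²/(π²E) = 1.286×10^5 × 230.0² / (π² × 2.39×10^7) = 28.85 in⁴
Solid circle: I = πd⁴/64  ⇒  d = (64I/π)^(1/4) = (64×28.85/π)^(1/4) = 4.92 in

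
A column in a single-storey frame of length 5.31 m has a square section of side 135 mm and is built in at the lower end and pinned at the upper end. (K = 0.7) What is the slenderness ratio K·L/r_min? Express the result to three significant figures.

λ ≈ 95.4

I = a⁴/12 = 135⁴/12 = 2.768×10^7 mm⁴
A = 1.823×10^4 mm²;  r_min = √(I/A) = √(2.768×10^7/1.823×10^4) = 38.97 mm
L_e = K·L = 0.7 × 5.31 m = 3.717 m = 3717.0 mm
λ = L_e / r_min = 3717.0 / 38.97 = 95.4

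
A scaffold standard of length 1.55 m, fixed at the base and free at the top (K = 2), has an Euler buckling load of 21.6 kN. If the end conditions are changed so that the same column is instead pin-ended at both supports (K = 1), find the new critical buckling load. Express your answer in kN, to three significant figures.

P_cr ∝ 1/K², so P_cr,new = P_cr,old × (K_old/K_new)² = 21.6 × (2/1)²
= 21.6 × 4.000 = 86.4 kN

P_cr ≈ 86.4 kN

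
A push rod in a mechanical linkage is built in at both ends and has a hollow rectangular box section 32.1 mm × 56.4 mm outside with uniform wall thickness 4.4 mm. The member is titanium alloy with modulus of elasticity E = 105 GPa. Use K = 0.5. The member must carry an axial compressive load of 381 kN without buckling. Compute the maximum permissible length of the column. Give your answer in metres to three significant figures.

L_max ≈ 1.07 m

Inner dimensions: h_i = 56.4 − 2×4.4 = 47.60 mm, b_i = 32.1 − 2×4.4 = 23.30 mm
Weak-axis I_min = (h_o·b_o³ − h_i·b_i³)/12 with b_o = 32.1, b_i = 23.30 mm (shorter outer/inner sides).
I_min = (56.4×32.1³ − 47.60×23.30³)/12 = 1.053×10^5 mm⁴
I = 1.053×10^-7 m⁴
At the buckling limit P_cr = P = 3.810×10^5 N
From P_cr = π²EI/(K·L)²:  L = (1/K)·√(π²EI/P_cr) = (1/0.5)·√(π²×1.05×10^11×1.053×10^-7/3.810×10^5)
L = 1.07 m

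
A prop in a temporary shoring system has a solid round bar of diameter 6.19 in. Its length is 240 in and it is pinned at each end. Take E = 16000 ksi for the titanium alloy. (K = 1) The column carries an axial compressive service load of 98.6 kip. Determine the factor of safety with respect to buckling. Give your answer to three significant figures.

I = πd⁴/64 = π×6.19⁴/64 = 72.07 in⁴
Effective length L_e = K·L = 1 × 240 = 240.0 in
P_cr = π²EI / L_e² = π² × 16000×10³ × 72.07 / 240.0² = 1.976×10^5 lb
Factor of safety n = P_cr / P = 197.57 / 98.6 = 2.00

n ≈ 2.00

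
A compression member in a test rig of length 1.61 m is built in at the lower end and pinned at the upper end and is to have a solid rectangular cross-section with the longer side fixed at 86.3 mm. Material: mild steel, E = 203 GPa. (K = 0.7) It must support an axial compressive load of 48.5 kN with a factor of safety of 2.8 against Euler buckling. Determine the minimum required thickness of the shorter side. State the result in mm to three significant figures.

Required P_cr = n·P = 2.8 × 48.5 = 135.8 kN
L_e = K·L = 0.7 × 1.61 = 1.127 m
Required I = P_cr·L_e²/(π²E) = 1.358×10^5 × 1.127² / (π² × 2.03×10^11) = 8.609×10^-8 m⁴
I_req = 8.609×10^4 mm⁴
Rectangle, weak axis: I_min = h·b³/12 with h = 86.3 mm fixed  ⇒  b = (12I/h)^(1/3) = 22.9 mm

b ≈ 22.9 mm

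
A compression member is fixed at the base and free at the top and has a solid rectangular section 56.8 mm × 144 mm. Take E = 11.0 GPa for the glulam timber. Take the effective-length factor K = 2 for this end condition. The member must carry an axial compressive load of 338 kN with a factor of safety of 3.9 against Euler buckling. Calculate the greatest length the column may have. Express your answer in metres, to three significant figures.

Buckling occurs about the weak axis: I_min = h·b³/12 with b = 56.8 mm (the shorter side).
I_min = 144×56.8³/12 = 2.199×10^6 mm⁴
I = 2.199×10^-6 m⁴
Required critical load P_cr = n·P = 3.9 × 338 = 1318 kN = 1.318×10^6 N
From P_cr = π²EI/(K·L)²:  L = (1/K)·√(π²EI/P_cr) = (1/2)·√(π²×1.10×10^10×2.199×10^-6/1.318×10^6)
L = 0.213 m

L_max ≈ 0.213 m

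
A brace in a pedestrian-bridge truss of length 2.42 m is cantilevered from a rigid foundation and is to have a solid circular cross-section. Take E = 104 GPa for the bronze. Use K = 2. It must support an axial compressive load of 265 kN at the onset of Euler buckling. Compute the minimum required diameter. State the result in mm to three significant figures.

L_e = K·L = 2 × 2.42 = 4.840 m
Required I = P_cr·L_e²/(π²E) = 2.650×10^5 × 4.840² / (π² × 1.04×10^11) = 6.048×10^-6 m⁴
I_req = 6.048×10^6 mm⁴
Solid circle: I = πd⁴/64  ⇒  d = (64I/π)^(1/4) = (64×6.048×10^6/π)^(1/4) = 105 mm

d ≈ 105 mm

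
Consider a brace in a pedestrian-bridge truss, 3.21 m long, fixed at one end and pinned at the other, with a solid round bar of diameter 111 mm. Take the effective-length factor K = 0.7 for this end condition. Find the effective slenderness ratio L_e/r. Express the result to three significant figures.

λ ≈ 81.0

For a solid circle r = d/4 = 111/4 = 27.75 mm
L_e = K·L = 0.7 × 3.21 m = 2.247 m = 2247.0 mm
λ = L_e / r_min = 2247.0 / 27.75 = 81.0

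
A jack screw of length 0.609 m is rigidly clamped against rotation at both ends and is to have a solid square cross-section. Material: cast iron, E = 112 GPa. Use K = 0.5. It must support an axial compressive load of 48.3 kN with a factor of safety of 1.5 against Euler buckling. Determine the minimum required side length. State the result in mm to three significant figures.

a ≈ 16.4 mm

Required P_cr = n·P = 1.5 × 48.3 = 72.45 kN
L_e = K·L = 0.5 × 0.609 = 0.3045 m
Required I = P_cr·L_e²/(π²E) = 7.245×10^4 × 0.3045² / (π² × 1.12×10^11) = 6.077×10^-9 m⁴
I_req = 6.077×10^3 mm⁴
Solid square: I = a⁴/12  ⇒  a = (12I)^(1/4) = (12×6.077×10^3)^(1/4) = 16.4 mm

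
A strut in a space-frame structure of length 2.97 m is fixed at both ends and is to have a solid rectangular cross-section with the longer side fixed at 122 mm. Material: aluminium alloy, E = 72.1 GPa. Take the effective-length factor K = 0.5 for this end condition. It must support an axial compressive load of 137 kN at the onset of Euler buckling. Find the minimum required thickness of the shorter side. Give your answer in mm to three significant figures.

b ≈ 34.7 mm

L_e = K·L = 0.5 × 2.97 = 1.485 m
Required I = P_cr·L_e²/(π²E) = 1.370×10^5 × 1.485² / (π² × 7.21×10^10) = 4.246×10^-7 m⁴
I_req = 4.246×10^5 mm⁴
Rectangle, weak axis: I_min = h·b³/12 with h = 122 mm fixed  ⇒  b = (12I/h)^(1/3) = 34.7 mm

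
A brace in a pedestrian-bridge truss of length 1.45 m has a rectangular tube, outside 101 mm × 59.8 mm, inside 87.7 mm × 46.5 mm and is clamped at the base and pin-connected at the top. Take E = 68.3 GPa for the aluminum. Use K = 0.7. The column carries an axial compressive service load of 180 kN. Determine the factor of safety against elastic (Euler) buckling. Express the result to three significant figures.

n ≈ 3.87

Weak-axis I_min = (h_o·b_o³ − h_i·b_i³)/12 with b_o = 59.8, b_i = 46.50 mm (shorter outer/inner sides).
I_min = (101×59.8³ − 87.70×46.50³)/12 = 1.065×10^6 mm⁴
I = 1.065×10^6 mm⁴ = 1.065×10^-6 m⁴
Effective length L_e = K·L = 0.7 × 1.45 = 1.015 m
P_cr = π²EI / L_e² = π² × 68.3×10⁹ × 1.065×10^-6 / 1.015² = 6.969×10^5 N
Factor of safety n = P_cr / P = 696.89 / 180 = 3.87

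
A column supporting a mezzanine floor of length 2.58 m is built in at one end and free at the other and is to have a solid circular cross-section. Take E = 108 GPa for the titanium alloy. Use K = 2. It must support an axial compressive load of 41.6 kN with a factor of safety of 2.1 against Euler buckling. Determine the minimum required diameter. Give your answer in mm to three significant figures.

d ≈ 81.7 mm

Required P_cr = n·P = 2.1 × 41.6 = 87.36 kN
L_e = K·L = 2 × 2.58 = 5.160 m
Required I = P_cr·L_e²/(π²E) = 8.736×10^4 × 5.160² / (π² × 1.08×10^11) = 2.182×10^-6 m⁴
I_req = 2.182×10^6 mm⁴
Solid circle: I = πd⁴/64  ⇒  d = (64I/π)^(1/4) = (64×2.182×10^6/π)^(1/4) = 81.7 mm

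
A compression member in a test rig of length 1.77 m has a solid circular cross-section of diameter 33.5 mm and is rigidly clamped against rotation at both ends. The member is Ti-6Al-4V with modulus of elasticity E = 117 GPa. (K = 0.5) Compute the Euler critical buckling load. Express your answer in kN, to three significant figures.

P_cr ≈ 91.1 kN

I = πd⁴/64 = π×33.5⁴/64 = 6.182×10^4 mm⁴
I = 6.182×10^4 mm⁴ = 6.182×10^-8 m⁴
Effective length L_e = K·L = 0.5 × 1.77 = 0.8850 m
P_cr = π²EI / L_e² = π² × 117×10⁹ × 6.182×10^-8 / 0.8850² = 9.115×10^4 N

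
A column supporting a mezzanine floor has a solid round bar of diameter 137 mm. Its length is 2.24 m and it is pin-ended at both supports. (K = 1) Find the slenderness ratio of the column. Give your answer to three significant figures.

For a solid circle r = d/4 = 137/4 = 34.25 mm
L_e = K·L = 1 × 2.24 m = 2.240 m = 2240.0 mm
λ = L_e / r_min = 2240.0 / 34.25 = 65.4

λ ≈ 65.4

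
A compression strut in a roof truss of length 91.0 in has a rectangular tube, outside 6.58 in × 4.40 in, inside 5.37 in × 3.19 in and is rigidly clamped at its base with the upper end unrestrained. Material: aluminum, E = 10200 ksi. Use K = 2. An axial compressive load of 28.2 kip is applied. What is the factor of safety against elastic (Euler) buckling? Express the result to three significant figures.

Weak-axis I_min = (h_o·b_o³ − h_i·b_i³)/12 with b_o = 4.40, b_i = 3.190 in (shorter outer/inner sides).
I_min = (6.58×4.40³ − 5.370×3.190³)/12 = 32.18 in⁴
Effective length L_e = K·L = 2 × 91.0 = 182.0 in
P_cr = π²EI / L_e² = π² × 10200×10³ × 32.18 / 182.0² = 9.781×10^4 lb
Factor of safety n = P_cr / P = 97.809 / 28.2 = 3.47

n ≈ 3.47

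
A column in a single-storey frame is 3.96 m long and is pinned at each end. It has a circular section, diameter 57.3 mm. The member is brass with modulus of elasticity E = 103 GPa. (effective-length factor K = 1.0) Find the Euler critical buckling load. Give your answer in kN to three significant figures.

I = πd⁴/64 = π×57.3⁴/64 = 5.292×10^5 mm⁴
I = 5.292×10^5 mm⁴ = 5.292×10^-7 m⁴
Effective length L_e = K·L = 1 × 3.96 = 3.960 m
P_cr = π²EI / L_e² = π² × 103×10⁹ × 5.292×10^-7 / 3.960² = 3.430×10^4 N

P_cr ≈ 34.3 kN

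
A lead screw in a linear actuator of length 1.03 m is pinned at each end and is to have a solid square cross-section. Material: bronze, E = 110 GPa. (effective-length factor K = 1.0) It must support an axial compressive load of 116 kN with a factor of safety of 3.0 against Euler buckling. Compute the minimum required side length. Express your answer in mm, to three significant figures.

a ≈ 44.9 mm

Required P_cr = n·P = 3.0 × 116 = 348.0 kN
L_e = K·L = 1 × 1.03 = 1.030 m
Required I = P_cr·L_e²/(π²E) = 3.480×10^5 × 1.030² / (π² × 1.10×10^11) = 3.401×10^-7 m⁴
I_req = 3.401×10^5 mm⁴
Solid square: I = a⁴/12  ⇒  a = (12I)^(1/4) = (12×3.401×10^5)^(1/4) = 44.9 mm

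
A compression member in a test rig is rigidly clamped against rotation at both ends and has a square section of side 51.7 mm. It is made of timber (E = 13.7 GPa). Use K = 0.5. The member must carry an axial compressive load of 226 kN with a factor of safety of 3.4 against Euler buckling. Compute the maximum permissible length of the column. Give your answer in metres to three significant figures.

I = a⁴/12 = 51.7⁴/12 = 5.954×10^5 mm⁴
I = 5.954×10^-7 m⁴
Required critical load P_cr = n·P = 3.4 × 226 = 768.4 kN = 7.684×10^5 N
From P_cr = π²EI/(K·L)²:  L = (1/K)·√(π²EI/P_cr) = (1/0.5)·√(π²×1.37×10^10×5.954×10^-7/7.684×10^5)
L = 0.647 m

L_max ≈ 0.647 m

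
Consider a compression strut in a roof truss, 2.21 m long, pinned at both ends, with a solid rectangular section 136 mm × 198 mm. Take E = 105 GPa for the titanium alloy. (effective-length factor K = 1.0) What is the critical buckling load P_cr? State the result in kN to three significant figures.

Buckling occurs about the weak axis: I_min = h·b³/12 with b = 136 mm (the shorter side).
I_min = 198×136³/12 = 4.151×10^7 mm⁴
I = 4.151×10^7 mm⁴ = 4.151×10^-5 m⁴
Effective length L_e = K·L = 1 × 2.21 = 2.210 m
P_cr = π²EI / L_e² = π² × 105×10⁹ × 4.151×10^-5 / 2.210² = 8.807×10^6 N

P_cr ≈ 8810 kN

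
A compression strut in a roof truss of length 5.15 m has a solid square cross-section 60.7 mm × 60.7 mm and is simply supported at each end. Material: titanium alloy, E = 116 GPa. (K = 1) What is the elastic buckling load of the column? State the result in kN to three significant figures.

P_cr ≈ 48.8 kN

I = a⁴/12 = 60.7⁴/12 = 1.131×10^6 mm⁴
I = 1.131×10^6 mm⁴ = 1.131×10^-6 m⁴
Effective length L_e = K·L = 1 × 5.15 = 5.150 m
P_cr = π²EI / L_e² = π² × 116×10⁹ × 1.131×10^-6 / 5.150² = 4.883×10^4 N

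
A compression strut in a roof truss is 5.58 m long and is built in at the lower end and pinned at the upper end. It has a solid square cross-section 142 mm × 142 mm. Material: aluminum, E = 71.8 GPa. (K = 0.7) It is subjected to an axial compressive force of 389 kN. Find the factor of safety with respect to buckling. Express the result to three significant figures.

I = a⁴/12 = 142⁴/12 = 3.388×10^7 mm⁴
I = 3.388×10^7 mm⁴ = 3.388×10^-5 m⁴
Effective length L_e = K·L = 0.7 × 5.58 = 3.906 m
P_cr = π²EI / L_e² = π² × 71.8×10⁹ × 3.388×10^-5 / 3.906² = 1.574×10^6 N
Factor of safety n = P_cr / P = 1573.7 / 389 = 4.05

n ≈ 4.05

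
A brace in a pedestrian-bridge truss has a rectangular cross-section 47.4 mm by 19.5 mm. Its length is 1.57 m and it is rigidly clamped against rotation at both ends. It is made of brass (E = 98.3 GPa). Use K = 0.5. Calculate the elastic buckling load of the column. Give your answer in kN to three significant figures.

P_cr ≈ 46.1 kN

Buckling occurs about the weak axis: I_min = h·b³/12 with b = 19.5 mm (the shorter side).
I_min = 47.4×19.5³/12 = 2.929×10^4 mm⁴
I = 2.929×10^4 mm⁴ = 2.929×10^-8 m⁴
Effective length L_e = K·L = 0.5 × 1.57 = 0.7850 m
P_cr = π²EI / L_e² = π² × 98.3×10⁹ × 2.929×10^-8 / 0.7850² = 4.611×10^4 N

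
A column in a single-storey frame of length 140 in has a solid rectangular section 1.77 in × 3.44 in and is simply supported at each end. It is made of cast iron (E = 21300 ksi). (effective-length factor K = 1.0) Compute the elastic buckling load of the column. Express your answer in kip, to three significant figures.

Buckling occurs about the weak axis: I_min = h·b³/12 with b = 1.77 in (the shorter side).
I_min = 3.44×1.77³/12 = 1.590 in⁴
Effective length L_e = K·L = 1 × 140 = 140.0 in
P_cr = π²EI / L_e² = π² × 21300×10³ × 1.590 / 140.0² = 1.705×10^4 lb

P_cr ≈ 17.0 kip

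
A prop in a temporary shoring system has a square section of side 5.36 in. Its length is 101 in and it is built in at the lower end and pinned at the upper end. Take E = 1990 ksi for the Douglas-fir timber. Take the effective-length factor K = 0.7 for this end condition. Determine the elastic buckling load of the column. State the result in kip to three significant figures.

P_cr ≈ 270 kip

I = a⁴/12 = 5.36⁴/12 = 68.78 in⁴
Effective length L_e = K·L = 0.7 × 101 = 70.70 in
P_cr = π²EI / L_e² = π² × 1990×10³ × 68.78 / 70.70² = 2.703×10^5 lb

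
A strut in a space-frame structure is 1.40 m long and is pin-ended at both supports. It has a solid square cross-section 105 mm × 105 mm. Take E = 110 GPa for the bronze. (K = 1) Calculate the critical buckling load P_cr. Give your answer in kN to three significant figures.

P_cr ≈ 5610 kN

I = a⁴/12 = 105⁴/12 = 1.013×10^7 mm⁴
I = 1.013×10^7 mm⁴ = 1.013×10^-5 m⁴
Effective length L_e = K·L = 1 × 1.40 = 1.400 m
P_cr = π²EI / L_e² = π² × 110×10⁹ × 1.013×10^-5 / 1.400² = 5.611×10^6 N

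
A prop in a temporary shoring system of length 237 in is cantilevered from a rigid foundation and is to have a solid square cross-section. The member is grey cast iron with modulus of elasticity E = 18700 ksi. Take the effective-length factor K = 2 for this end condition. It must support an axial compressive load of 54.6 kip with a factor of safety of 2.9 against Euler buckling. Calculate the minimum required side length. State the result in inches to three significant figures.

Required P_cr = n·P = 2.9 × 54.6 = 158.3 kip
L_e = K·L = 2 × 237 = 474.0 in
Required I = P_cr·L_e²/(π²E) = 1.583×10^5 × 474.0² / (π² × 1.87×10^7) = 192.8 in⁴
Solid square: I = a⁴/12  ⇒  a = (12I)^(1/4) = (12×192.8)^(1/4) = 6.94 in

a ≈ 6.94 in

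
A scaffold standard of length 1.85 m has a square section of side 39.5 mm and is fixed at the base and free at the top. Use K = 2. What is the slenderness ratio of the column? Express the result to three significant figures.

For a square r = a/√12 = 39.5/√12 = 11.40 mm
L_e = K·L = 2 × 1.85 m = 3.700 m = 3700.0 mm
λ = L_e / r_min = 3700.0 / 11.40 = 324

λ ≈ 324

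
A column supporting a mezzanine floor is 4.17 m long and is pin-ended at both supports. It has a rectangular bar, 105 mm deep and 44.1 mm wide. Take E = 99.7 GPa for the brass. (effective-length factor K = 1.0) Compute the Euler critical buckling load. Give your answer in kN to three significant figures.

P_cr ≈ 42.5 kN

Buckling occurs about the weak axis: I_min = h·b³/12 with b = 44.1 mm (the shorter side).
I_min = 105×44.1³/12 = 7.505×10^5 mm⁴
I = 7.505×10^5 mm⁴ = 7.505×10^-7 m⁴
Effective length L_e = K·L = 1 × 4.17 = 4.170 m
P_cr = π²EI / L_e² = π² × 99.7×10⁹ × 7.505×10^-7 / 4.170² = 4.247×10^4 N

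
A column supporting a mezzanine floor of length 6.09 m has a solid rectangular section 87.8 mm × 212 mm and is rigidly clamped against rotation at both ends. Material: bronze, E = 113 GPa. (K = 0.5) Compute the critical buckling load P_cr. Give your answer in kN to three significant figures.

P_cr ≈ 1440 kN

Buckling occurs about the weak axis: I_min = h·b³/12 with b = 87.8 mm (the shorter side).
I_min = 212×87.8³/12 = 1.196×10^7 mm⁴
I = 1.196×10^7 mm⁴ = 1.196×10^-5 m⁴
Effective length L_e = K·L = 0.5 × 6.09 = 3.045 m
P_cr = π²EI / L_e² = π² × 113×10⁹ × 1.196×10^-5 / 3.045² = 1.438×10^6 N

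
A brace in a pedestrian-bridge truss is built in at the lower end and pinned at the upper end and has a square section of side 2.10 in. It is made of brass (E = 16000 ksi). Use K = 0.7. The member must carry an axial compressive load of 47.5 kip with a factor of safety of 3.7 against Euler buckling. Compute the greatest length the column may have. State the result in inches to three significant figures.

I = a⁴/12 = 2.10⁴/12 = 1.621 in⁴
Required critical load P_cr = n·P = 3.7 × 47.5 = 175.8 kip = 1.758×10^5 lb
From P_cr = π²EI/(K·L)²:  L = (1/K)·√(π²EI/P_cr) = (1/0.7)·√(π²×1.60×10^7×1.621/1.758×10^5)
L = 54.5 in

L_max ≈ 54.5 in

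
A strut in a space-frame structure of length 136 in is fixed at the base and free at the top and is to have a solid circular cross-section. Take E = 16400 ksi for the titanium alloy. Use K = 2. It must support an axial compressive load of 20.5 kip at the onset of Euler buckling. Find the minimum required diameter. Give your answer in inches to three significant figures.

d ≈ 3.72 in

L_e = K·L = 2 × 136 = 272.0 in
Required I = P_cr·L_e²/(π²E) = 2.050×10^4 × 272.0² / (π² × 1.64×10^7) = 9.370 in⁴
Solid circle: I = πd⁴/64  ⇒  d = (64I/π)^(1/4) = (64×9.370/π)^(1/4) = 3.72 in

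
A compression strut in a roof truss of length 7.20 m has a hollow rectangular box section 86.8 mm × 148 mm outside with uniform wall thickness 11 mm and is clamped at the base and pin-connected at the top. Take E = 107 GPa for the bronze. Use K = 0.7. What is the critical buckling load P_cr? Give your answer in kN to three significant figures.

Inner dimensions: h_i = 148 − 2×11 = 126.0 mm, b_i = 86.8 − 2×11 = 64.80 mm
Weak-axis I_min = (h_o·b_o³ − h_i·b_i³)/12 with b_o = 86.8, b_i = 64.80 mm (shorter outer/inner sides).
I_min = (148×86.8³ − 126.0×64.80³)/12 = 5.209×10^6 mm⁴
I = 5.209×10^6 mm⁴ = 5.209×10^-6 m⁴
Effective length L_e = K·L = 0.7 × 7.20 = 5.040 m
P_cr = π²EI / L_e² = π² × 107×10⁹ × 5.209×10^-6 / 5.040² = 2.165×10^5 N

P_cr ≈ 217 kN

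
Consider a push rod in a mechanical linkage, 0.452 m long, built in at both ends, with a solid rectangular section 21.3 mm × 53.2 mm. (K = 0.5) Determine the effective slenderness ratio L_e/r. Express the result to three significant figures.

λ ≈ 36.8

Buckling occurs about the weak axis: I_min = h·b³/12 with b = 21.3 mm (the shorter side).
I_min = 53.2×21.3³/12 = 4.284×10^4 mm⁴
A = 1.133×10^3 mm²;  r_min = √(I/A) = √(4.284×10^4/1.133×10^3) = 6.149 mm
L_e = K·L = 0.5 × 0.452 m = 0.2260 m = 226.00 mm
λ = L_e / r_min = 226.00 / 6.149 = 36.8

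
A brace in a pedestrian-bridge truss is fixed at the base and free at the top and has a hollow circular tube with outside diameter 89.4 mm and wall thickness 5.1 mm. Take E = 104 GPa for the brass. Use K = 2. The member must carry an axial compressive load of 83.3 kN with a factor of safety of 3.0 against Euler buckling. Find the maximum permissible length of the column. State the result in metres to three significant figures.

Inner diameter d_i = 89.4 − 2×5.1 = 79.20 mm
I = π(d_o⁴ − d_i⁴)/64 = π(89.4⁴ − 79.20⁴)/64 = 1.204×10^6 mm⁴
I = 1.204×10^-6 m⁴
Required critical load P_cr = n·P = 3.0 × 83.3 = 249.9 kN = 2.499×10^5 N
From P_cr = π²EI/(K·L)²:  L = (1/K)·√(π²EI/P_cr) = (1/2)·√(π²×1.04×10^11×1.204×10^-6/2.499×10^5)
L = 1.11 m

L_max ≈ 1.11 m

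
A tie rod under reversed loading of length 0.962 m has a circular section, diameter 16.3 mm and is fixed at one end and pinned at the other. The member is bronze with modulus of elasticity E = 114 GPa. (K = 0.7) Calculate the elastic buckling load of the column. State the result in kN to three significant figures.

P_cr ≈ 8.60 kN

I = πd⁴/64 = π×16.3⁴/64 = 3.465×10^3 mm⁴
I = 3.465×10^3 mm⁴ = 3.465×10^-9 m⁴
Effective length L_e = K·L = 0.7 × 0.962 = 0.6734 m
P_cr = π²EI / L_e² = π² × 114×10⁹ × 3.465×10^-9 / 0.6734² = 8.598×10^3 N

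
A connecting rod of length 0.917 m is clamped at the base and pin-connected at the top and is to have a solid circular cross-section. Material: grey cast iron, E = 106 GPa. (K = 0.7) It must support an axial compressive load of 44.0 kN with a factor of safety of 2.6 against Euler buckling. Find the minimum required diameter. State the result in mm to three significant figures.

d ≈ 31.0 mm

Required P_cr = n·P = 2.6 × 44.0 = 114.4 kN
L_e = K·L = 0.7 × 0.917 = 0.6419 m
Required I = P_cr·L_e²/(π²E) = 1.144×10^5 × 0.6419² / (π² × 1.06×10^11) = 4.506×10^-8 m⁴
I_req = 4.506×10^4 mm⁴
Solid circle: I = πd⁴/64  ⇒  d = (64I/π)^(1/4) = (64×4.506×10^4/π)^(1/4) = 31.0 mm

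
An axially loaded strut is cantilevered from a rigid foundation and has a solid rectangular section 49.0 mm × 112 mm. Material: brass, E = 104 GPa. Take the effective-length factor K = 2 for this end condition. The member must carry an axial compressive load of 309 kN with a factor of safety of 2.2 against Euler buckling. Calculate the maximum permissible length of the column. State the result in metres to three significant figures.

L_max ≈ 0.644 m

Buckling occurs about the weak axis: I_min = h·b³/12 with b = 49.0 mm (the shorter side).
I_min = 112×49.0³/12 = 1.098×10^6 mm⁴
I = 1.098×10^-6 m⁴
Required critical load P_cr = n·P = 2.2 × 309 = 679.8 kN = 6.798×10^5 N
From P_cr = π²EI/(K·L)²:  L = (1/K)·√(π²EI/P_cr) = (1/2)·√(π²×1.04×10^11×1.098×10^-6/6.798×10^5)
L = 0.644 m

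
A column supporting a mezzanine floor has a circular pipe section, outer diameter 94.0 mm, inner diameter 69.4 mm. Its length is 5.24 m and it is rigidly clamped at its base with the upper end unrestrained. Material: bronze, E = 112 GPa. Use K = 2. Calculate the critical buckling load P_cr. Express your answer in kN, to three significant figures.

d_o = 94.0 mm, d_i = 69.4 mm
I = π(d_o⁴ − d_i⁴)/64 = π(94.0⁴ − 69.40⁴)/64 = 2.694×10^6 mm⁴
I = 2.694×10^6 mm⁴ = 2.694×10^-6 m⁴
Effective length L_e = K·L = 2 × 5.24 = 10.48 m
P_cr = π²EI / L_e² = π² × 112×10⁹ × 2.694×10^-6 / 10.48² = 2.711×10^4 N

P_cr ≈ 27.1 kN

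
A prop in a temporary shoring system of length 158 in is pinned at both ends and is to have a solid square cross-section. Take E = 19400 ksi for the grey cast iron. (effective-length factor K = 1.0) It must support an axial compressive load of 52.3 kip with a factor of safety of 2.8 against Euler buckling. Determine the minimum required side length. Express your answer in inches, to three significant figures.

Required P_cr = n·P = 2.8 × 52.3 = 146.4 kip
L_e = K·L = 1 × 158 = 158.0 in
Required I = P_cr·L_e²/(π²E) = 1.464×10^5 × 158.0² / (π² × 1.94×10^7) = 19.09 in⁴
Solid square: I = a⁴/12  ⇒  a = (12I)^(1/4) = (12×19.09)^(1/4) = 3.89 in

a ≈ 3.89 in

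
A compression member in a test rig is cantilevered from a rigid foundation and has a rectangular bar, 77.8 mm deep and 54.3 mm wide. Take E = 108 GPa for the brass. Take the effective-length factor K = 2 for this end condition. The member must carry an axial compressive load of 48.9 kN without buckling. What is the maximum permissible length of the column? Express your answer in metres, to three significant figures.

L_max ≈ 2.38 m

Buckling occurs about the weak axis: I_min = h·b³/12 with b = 54.3 mm (the shorter side).
I_min = 77.8×54.3³/12 = 1.038×10^6 mm⁴
I = 1.038×10^-6 m⁴
At the buckling limit P_cr = P = 4.890×10^4 N
From P_cr = π²EI/(K·L)²:  L = (1/K)·√(π²EI/P_cr) = (1/2)·√(π²×1.08×10^11×1.038×10^-6/4.890×10^4)
L = 2.38 m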